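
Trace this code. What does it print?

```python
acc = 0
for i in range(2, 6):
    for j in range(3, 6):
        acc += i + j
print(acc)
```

i=2,j=3: acc = 0+5 = 5
i=2,j=4: acc = 5+6 = 11
i=2,j=5: acc = 11+7 = 18
i=3,j=3: acc = 18+6 = 24
i=3,j=4: acc = 24+7 = 31
i=3,j=5: acc = 31+8 = 39
i=4,j=3: acc = 39+7 = 46
i=4,j=4: acc = 46+8 = 54
i=4,j=5: acc = 54+9 = 63
i=5,j=3: acc = 63+8 = 71
i=5,j=4: acc = 71+9 = 80
i=5,j=5: acc = 80+10 = 90

90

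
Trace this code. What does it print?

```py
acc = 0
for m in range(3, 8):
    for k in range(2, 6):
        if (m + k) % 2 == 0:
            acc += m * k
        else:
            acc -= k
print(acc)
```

146

m=3,k=2: odd sum, acc = 0-2 = -2
m=3,k=3: even sum, acc = (-2)+9 = 7
m=3,k=4: odd sum, acc = 7-4 = 3
m=3,k=5: even sum, acc = 3+15 = 18
m=4,k=2: even sum, acc = 18+8 = 26
m=4,k=3: odd sum, acc = 26-3 = 23
m=4,k=4: even sum, acc = 23+16 = 39
m=4,k=5: odd sum, acc = 39-5 = 34
m=5,k=2: odd sum, acc = 34-2 = 32
m=5,k=3: even sum, acc = 32+15 = 47
m=5,k=4: odd sum, acc = 47-4 = 43
m=5,k=5: even sum, acc = 43+25 = 68
m=6,k=2: even sum, acc = 68+12 = 80
m=6,k=3: odd sum, acc = 80-3 = 77
m=6,k=4: even sum, acc = 77+24 = 101
m=6,k=5: odd sum, acc = 101-5 = 96
m=7,k=2: odd sum, acc = 96-2 = 94
m=7,k=3: even sum, acc = 94+21 = 115
m=7,k=4: odd sum, acc = 115-4 = 111
m=7,k=5: even sum, acc = 111+35 = 146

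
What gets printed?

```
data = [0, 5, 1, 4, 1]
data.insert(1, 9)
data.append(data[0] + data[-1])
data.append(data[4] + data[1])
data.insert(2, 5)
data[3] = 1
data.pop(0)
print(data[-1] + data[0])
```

22

insert 9 at 1 → [0, 9, 5, 1, 4, 1]
append data[0]+data[-1] = 0+1 = 1 → [0, 9, 5, 1, 4, 1, 1]
append data[4]+data[1] = 4+9 = 13 → [0, 9, 5, 1, 4, 1, 1, 13]
insert 5 at 2 → [0, 9, 5, 5, 1, 4, 1, 1, 13]
data[3] = 1 → [0, 9, 5, 1, 1, 4, 1, 1, 13]
pop(0) removes 0 → [9, 5, 1, 1, 4, 1, 1, 13]
data[-1]+data[0] = 13+9 = 22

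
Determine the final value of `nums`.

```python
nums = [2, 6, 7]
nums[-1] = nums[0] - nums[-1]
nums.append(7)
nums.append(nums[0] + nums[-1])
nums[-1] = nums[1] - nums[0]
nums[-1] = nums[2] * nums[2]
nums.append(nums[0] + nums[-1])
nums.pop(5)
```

[2, 6, -5, 7, 25]

nums[-1] = nums[0]-nums[-1] = 2-7 = -5 → [2, 6, -5]
append 7 → [2, 6, -5, 7]
append nums[0]+nums[-1] = 2+7 = 9 → [2, 6, -5, 7, 9]
nums[-1] = nums[1]-nums[0] = 6-2 = 4 → [2, 6, -5, 7, 4]
nums[-1] = nums[2]*nums[2] = (-5)*(-5) = 25 → [2, 6, -5, 7, 25]
append nums[0]+nums[-1] = 2+25 = 27 → [2, 6, -5, 7, 25, 27]
pop(5) removes 27 → [2, 6, -5, 7, 25]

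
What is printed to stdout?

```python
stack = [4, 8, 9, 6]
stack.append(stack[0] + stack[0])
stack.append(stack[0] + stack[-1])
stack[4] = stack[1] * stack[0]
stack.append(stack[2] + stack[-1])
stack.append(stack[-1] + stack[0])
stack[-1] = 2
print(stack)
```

[4, 8, 9, 6, 32, 12, 21, 2]

append stack[0]+stack[0] = 4+4 = 8 → [4, 8, 9, 6, 8]
append stack[0]+stack[-1] = 4+8 = 12 → [4, 8, 9, 6, 8, 12]
stack[4] = stack[1]*stack[0] = 8*4 = 32 → [4, 8, 9, 6, 32, 12]
append stack[2]+stack[-1] = 9+12 = 21 → [4, 8, 9, 6, 32, 12, 21]
append stack[-1]+stack[0] = 21+4 = 25 → [4, 8, 9, 6, 32, 12, 21, 25]
stack[-1] = 2 → [4, 8, 9, 6, 32, 12, 21, 2]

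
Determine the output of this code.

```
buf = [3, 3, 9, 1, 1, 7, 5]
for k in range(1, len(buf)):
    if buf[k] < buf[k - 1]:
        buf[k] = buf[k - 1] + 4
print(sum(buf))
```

k=1: 3>=3, unchanged → [3, 3, 9, 1, 1, 7, 5]
k=2: 9>=3, unchanged → [3, 3, 9, 1, 1, 7, 5]
k=3: 1<9, buf[3] = 9+4 = 13 → [3, 3, 9, 13, 1, 7, 5]
k=4: 1<13, buf[4] = 13+4 = 17 → [3, 3, 9, 13, 17, 7, 5]
k=5: 7<17, buf[5] = 17+4 = 21 → [3, 3, 9, 13, 17, 21, 5]
k=6: 5<21, buf[6] = 21+4 = 25 → [3, 3, 9, 13, 17, 21, 25]
sum = 91

91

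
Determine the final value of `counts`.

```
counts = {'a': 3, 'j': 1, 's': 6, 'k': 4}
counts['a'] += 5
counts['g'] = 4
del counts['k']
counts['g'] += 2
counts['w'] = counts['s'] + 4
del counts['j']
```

counts['a'] = 3+5 = 8 → {'a': 8, 'j': 1, 's': 6, 'k': 4}
counts['g'] = 4 → {'a': 8, 'j': 1, 's': 6, 'k': 4, 'g': 4}
del 'k' → {'a': 8, 'j': 1, 's': 6, 'g': 4}
counts['g'] = 4+2 = 6 → {'a': 8, 'j': 1, 's': 6, 'g': 6}
counts['w'] = counts['s']+4 = 10 → {'a': 8, 'j': 1, 's': 6, 'g': 6, 'w': 10}
del 'j' → {'a': 8, 's': 6, 'g': 6, 'w': 10}

{'a': 8, 's': 6, 'g': 6, 'w': 10}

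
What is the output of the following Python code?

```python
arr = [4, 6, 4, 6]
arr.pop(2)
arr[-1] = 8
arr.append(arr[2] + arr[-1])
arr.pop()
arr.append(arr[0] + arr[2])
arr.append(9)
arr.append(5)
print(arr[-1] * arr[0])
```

20

pop(2) removes 4 → [4, 6, 6]
arr[-1] = 8 → [4, 6, 8]
append arr[2]+arr[-1] = 8+8 = 16 → [4, 6, 8, 16]
pop() removes 16 → [4, 6, 8]
append arr[0]+arr[2] = 4+8 = 12 → [4, 6, 8, 12]
append 9 → [4, 6, 8, 12, 9]
append 5 → [4, 6, 8, 12, 9, 5]
arr[-1]*arr[0] = 5*4 = 20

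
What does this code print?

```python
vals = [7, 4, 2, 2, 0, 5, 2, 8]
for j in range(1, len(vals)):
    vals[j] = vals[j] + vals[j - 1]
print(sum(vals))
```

j=1: vals[1] = 4+7 = 11 → [7, 11, 2, 2, 0, 5, 2, 8]
j=2: vals[2] = 2+11 = 13 → [7, 11, 13, 2, 0, 5, 2, 8]
j=3: vals[3] = 2+13 = 15 → [7, 11, 13, 15, 0, 5, 2, 8]
j=4: vals[4] = 0+15 = 15 → [7, 11, 13, 15, 15, 5, 2, 8]
j=5: vals[5] = 5+15 = 20 → [7, 11, 13, 15, 15, 20, 2, 8]
j=6: vals[6] = 2+20 = 22 → [7, 11, 13, 15, 15, 20, 22, 8]
j=7: vals[7] = 8+22 = 30 → [7, 11, 13, 15, 15, 20, 22, 30]
sum = 133

133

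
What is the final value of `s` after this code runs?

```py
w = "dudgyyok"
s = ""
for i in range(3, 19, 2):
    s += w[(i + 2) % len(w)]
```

i=3: add w[5]='y' → 'y'
i=5: add w[7]='k' → 'yk'
i=7: add w[1]='u' → 'yku'
i=9: add w[3]='g' → 'ykug'
i=11: add w[5]='y' → 'ykugy'
i=13: add w[7]='k' → 'ykugyk'
i=15: add w[1]='u' → 'ykugyku'
i=17: add w[3]='g' → 'ykugykug'

'ykugykug'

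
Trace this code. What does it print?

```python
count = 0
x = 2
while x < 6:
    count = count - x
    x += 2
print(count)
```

x=2: count = 0-2 = -2
x=4: count = (-2)-4 = -6

-6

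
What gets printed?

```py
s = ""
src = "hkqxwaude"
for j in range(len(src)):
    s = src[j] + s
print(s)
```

j=0: prepend 'h' → 'h'
j=1: prepend 'k' → 'kh'
j=2: prepend 'q' → 'qkh'
j=3: prepend 'x' → 'xqkh'
j=4: prepend 'w' → 'wxqkh'
j=5: prepend 'a' → 'awxqkh'
j=6: prepend 'u' → 'uawxqkh'
j=7: prepend 'd' → 'duawxqkh'
j=8: prepend 'e' → 'eduawxqkh'

eduawxqkh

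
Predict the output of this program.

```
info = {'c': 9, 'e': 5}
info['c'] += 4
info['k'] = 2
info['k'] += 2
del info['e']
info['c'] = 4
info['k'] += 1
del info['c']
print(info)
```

{'k': 5}

info['c'] = 9+4 = 13 → {'c': 13, 'e': 5}
info['k'] = 2 → {'c': 13, 'e': 5, 'k': 2}
info['k'] = 2+2 = 4 → {'c': 13, 'e': 5, 'k': 4}
del 'e' → {'c': 13, 'k': 4}
info['c'] = 4 → {'c': 4, 'k': 4}
info['k'] = 4+1 = 5 → {'c': 4, 'k': 5}
del 'c' → {'k': 5}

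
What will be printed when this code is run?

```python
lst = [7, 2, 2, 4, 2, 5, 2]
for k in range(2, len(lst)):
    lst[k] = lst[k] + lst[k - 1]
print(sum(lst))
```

k=2: lst[2] = 2+2 = 4 → [7, 2, 4, 4, 2, 5, 2]
k=3: lst[3] = 4+4 = 8 → [7, 2, 4, 8, 2, 5, 2]
k=4: lst[4] = 2+8 = 10 → [7, 2, 4, 8, 10, 5, 2]
k=5: lst[5] = 5+10 = 15 → [7, 2, 4, 8, 10, 15, 2]
k=6: lst[6] = 2+15 = 17 → [7, 2, 4, 8, 10, 15, 17]
sum = 63

63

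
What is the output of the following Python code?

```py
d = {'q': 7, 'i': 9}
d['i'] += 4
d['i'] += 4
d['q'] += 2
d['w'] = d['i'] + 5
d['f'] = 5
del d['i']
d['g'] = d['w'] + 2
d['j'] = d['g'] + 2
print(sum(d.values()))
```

d['i'] = 9+4 = 13 → {'q': 7, 'i': 13}
d['i'] = 13+4 = 17 → {'q': 7, 'i': 17}
d['q'] = 7+2 = 9 → {'q': 9, 'i': 17}
d['w'] = d['i']+5 = 22 → {'q': 9, 'i': 17, 'w': 22}
d['f'] = 5 → {'q': 9, 'i': 17, 'w': 22, 'f': 5}
del 'i' → {'q': 9, 'w': 22, 'f': 5}
d['g'] = d['w']+2 = 24 → {'q': 9, 'w': 22, 'f': 5, 'g': 24}
d['j'] = d['g']+2 = 26 → {'q': 9, 'w': 22, 'f': 5, 'g': 24, 'j': 26}
sum of values = 86

86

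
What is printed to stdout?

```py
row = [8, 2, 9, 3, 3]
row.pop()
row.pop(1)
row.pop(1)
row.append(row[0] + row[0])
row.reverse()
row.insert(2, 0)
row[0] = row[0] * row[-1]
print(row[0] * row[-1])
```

1024

pop() removes 3 → [8, 2, 9, 3]
pop(1) removes 2 → [8, 9, 3]
pop(1) removes 9 → [8, 3]
append row[0]+row[0] = 8+8 = 16 → [8, 3, 16]
reverse → [16, 3, 8]
insert 0 at 2 → [16, 3, 0, 8]
row[0] = row[0]*row[-1] = 16*8 = 128 → [128, 3, 0, 8]
row[0]*row[-1] = 128*8 = 1024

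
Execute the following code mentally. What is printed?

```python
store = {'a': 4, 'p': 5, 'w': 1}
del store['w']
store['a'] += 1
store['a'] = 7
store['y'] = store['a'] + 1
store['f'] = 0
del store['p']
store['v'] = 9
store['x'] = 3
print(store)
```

{'a': 7, 'y': 8, 'f': 0, 'v': 9, 'x': 3}

del 'w' → {'a': 4, 'p': 5}
store['a'] = 4+1 = 5 → {'a': 5, 'p': 5}
store['a'] = 7 → {'a': 7, 'p': 5}
store['y'] = store['a']+1 = 8 → {'a': 7, 'p': 5, 'y': 8}
store['f'] = 0 → {'a': 7, 'p': 5, 'y': 8, 'f': 0}
del 'p' → {'a': 7, 'y': 8, 'f': 0}
store['v'] = 9 → {'a': 7, 'y': 8, 'f': 0, 'v': 9}
store['x'] = 3 → {'a': 7, 'y': 8, 'f': 0, 'v': 9, 'x': 3}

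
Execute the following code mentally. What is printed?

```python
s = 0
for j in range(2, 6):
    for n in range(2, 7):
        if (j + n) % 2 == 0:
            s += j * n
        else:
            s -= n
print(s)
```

j=2,n=2: even sum, s = 0+4 = 4
j=2,n=3: odd sum, s = 4-3 = 1
j=2,n=4: even sum, s = 1+8 = 9
j=2,n=5: odd sum, s = 9-5 = 4
j=2,n=6: even sum, s = 4+12 = 16
j=3,n=2: odd sum, s = 16-2 = 14
j=3,n=3: even sum, s = 14+9 = 23
j=3,n=4: odd sum, s = 23-4 = 19
j=3,n=5: even sum, s = 19+15 = 34
j=3,n=6: odd sum, s = 34-6 = 28
j=4,n=2: even sum, s = 28+8 = 36
j=4,n=3: odd sum, s = 36-3 = 33
j=4,n=4: even sum, s = 33+16 = 49
j=4,n=5: odd sum, s = 49-5 = 44
j=4,n=6: even sum, s = 44+24 = 68
j=5,n=2: odd sum, s = 68-2 = 66
j=5,n=3: even sum, s = 66+15 = 81
j=5,n=4: odd sum, s = 81-4 = 77
j=5,n=5: even sum, s = 77+25 = 102
j=5,n=6: odd sum, s = 102-6 = 96

96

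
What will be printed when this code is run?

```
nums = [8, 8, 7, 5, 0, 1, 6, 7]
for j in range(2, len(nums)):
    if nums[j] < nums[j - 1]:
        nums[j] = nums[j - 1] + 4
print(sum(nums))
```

j=2: 7<8, nums[2] = 8+4 = 12 → [8, 8, 12, 5, 0, 1, 6, 7]
j=3: 5<12, nums[3] = 12+4 = 16 → [8, 8, 12, 16, 0, 1, 6, 7]
j=4: 0<16, nums[4] = 16+4 = 20 → [8, 8, 12, 16, 20, 1, 6, 7]
j=5: 1<20, nums[5] = 20+4 = 24 → [8, 8, 12, 16, 20, 24, 6, 7]
j=6: 6<24, nums[6] = 24+4 = 28 → [8, 8, 12, 16, 20, 24, 28, 7]
j=7: 7<28, nums[7] = 28+4 = 32 → [8, 8, 12, 16, 20, 24, 28, 32]
sum = 148

148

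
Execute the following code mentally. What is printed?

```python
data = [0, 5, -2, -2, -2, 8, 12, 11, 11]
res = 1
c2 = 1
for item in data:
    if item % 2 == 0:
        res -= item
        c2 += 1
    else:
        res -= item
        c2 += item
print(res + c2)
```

-6

item=0: even, res = 1-0 = 1; c2=2
item=5: not even, res = 1-5 = -4; c2=7
item=-2: even, res = (-4)-(-2) = -2; c2=8
item=-2: even, res = (-2)-(-2) = 0; c2=9
item=-2: even, res = 0-(-2) = 2; c2=10
item=8: even, res = 2-8 = -6; c2=11
item=12: even, res = (-6)-12 = -18; c2=12
item=11: not even, res = (-18)-11 = -29; c2=23
item=11: not even, res = (-29)-11 = -40; c2=34
res+c2 = (-40)+34 = -6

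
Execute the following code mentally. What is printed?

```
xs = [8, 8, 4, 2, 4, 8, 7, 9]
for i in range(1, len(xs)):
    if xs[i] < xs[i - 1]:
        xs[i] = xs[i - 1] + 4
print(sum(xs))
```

i=1: 8>=8, unchanged → [8, 8, 4, 2, 4, 8, 7, 9]
i=2: 4<8, xs[2] = 8+4 = 12 → [8, 8, 12, 2, 4, 8, 7, 9]
i=3: 2<12, xs[3] = 12+4 = 16 → [8, 8, 12, 16, 4, 8, 7, 9]
i=4: 4<16, xs[4] = 16+4 = 20 → [8, 8, 12, 16, 20, 8, 7, 9]
i=5: 8<20, xs[5] = 20+4 = 24 → [8, 8, 12, 16, 20, 24, 7, 9]
i=6: 7<24, xs[6] = 24+4 = 28 → [8, 8, 12, 16, 20, 24, 28, 9]
i=7: 9<28, xs[7] = 28+4 = 32 → [8, 8, 12, 16, 20, 24, 28, 32]
sum = 148

148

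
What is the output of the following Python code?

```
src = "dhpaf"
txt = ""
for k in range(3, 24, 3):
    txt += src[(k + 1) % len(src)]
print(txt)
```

fpdahfp

k=3: add src[4]='f' → 'f'
k=6: add src[2]='p' → 'fp'
k=9: add src[0]='d' → 'fpd'
k=12: add src[3]='a' → 'fpda'
k=15: add src[1]='h' → 'fpdah'
k=18: add src[4]='f' → 'fpdahf'
k=21: add src[2]='p' → 'fpdahfp'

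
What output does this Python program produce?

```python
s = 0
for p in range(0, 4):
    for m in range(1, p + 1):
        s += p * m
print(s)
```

p=1,m=1: s = 0+1 = 1
p=2,m=1: s = 1+2 = 3
p=2,m=2: s = 3+4 = 7
p=3,m=1: s = 7+3 = 10
p=3,m=2: s = 10+6 = 16
p=3,m=3: s = 16+9 = 25

25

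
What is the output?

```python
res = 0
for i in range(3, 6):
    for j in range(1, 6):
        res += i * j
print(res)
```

180

i=3,j=1: res = 0+3 = 3
i=3,j=2: res = 3+6 = 9
i=3,j=3: res = 9+9 = 18
i=3,j=4: res = 18+12 = 30
i=3,j=5: res = 30+15 = 45
i=4,j=1: res = 45+4 = 49
i=4,j=2: res = 49+8 = 57
i=4,j=3: res = 57+12 = 69
i=4,j=4: res = 69+16 = 85
i=4,j=5: res = 85+20 = 105
i=5,j=1: res = 105+5 = 110
i=5,j=2: res = 110+10 = 120
i=5,j=3: res = 120+15 = 135
i=5,j=4: res = 135+20 = 155
i=5,j=5: res = 155+25 = 180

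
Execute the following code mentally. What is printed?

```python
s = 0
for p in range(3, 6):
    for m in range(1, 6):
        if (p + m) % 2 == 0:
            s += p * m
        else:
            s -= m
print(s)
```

75

p=3,m=1: even sum, s = 0+3 = 3
p=3,m=2: odd sum, s = 3-2 = 1
p=3,m=3: even sum, s = 1+9 = 10
p=3,m=4: odd sum, s = 10-4 = 6
p=3,m=5: even sum, s = 6+15 = 21
p=4,m=1: odd sum, s = 21-1 = 20
p=4,m=2: even sum, s = 20+8 = 28
p=4,m=3: odd sum, s = 28-3 = 25
p=4,m=4: even sum, s = 25+16 = 41
p=4,m=5: odd sum, s = 41-5 = 36
p=5,m=1: even sum, s = 36+5 = 41
p=5,m=2: odd sum, s = 41-2 = 39
p=5,m=3: even sum, s = 39+15 = 54
p=5,m=4: odd sum, s = 54-4 = 50
p=5,m=5: even sum, s = 50+25 = 75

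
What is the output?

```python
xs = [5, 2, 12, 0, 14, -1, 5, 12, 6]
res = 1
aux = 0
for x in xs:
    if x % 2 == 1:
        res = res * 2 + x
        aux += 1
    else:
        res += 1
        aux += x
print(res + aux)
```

x=5: odd, res = 1*2+5 = 7; aux=1
x=2: not odd, res = 7+1 = 8; aux=3
x=12: not odd, res = 8+1 = 9; aux=15
x=0: not odd, res = 9+1 = 10; aux=15
x=14: not odd, res = 10+1 = 11; aux=29
x=-1: odd, res = 11*2+(-1) = 21; aux=30
x=5: odd, res = 21*2+5 = 47; aux=31
x=12: not odd, res = 47+1 = 48; aux=43
x=6: not odd, res = 48+1 = 49; aux=49
res+aux = 49+49 = 98

98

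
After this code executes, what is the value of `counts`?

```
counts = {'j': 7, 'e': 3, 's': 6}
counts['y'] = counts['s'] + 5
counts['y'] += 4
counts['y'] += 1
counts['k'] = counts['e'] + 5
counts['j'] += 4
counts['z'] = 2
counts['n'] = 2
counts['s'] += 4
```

counts['y'] = counts['s']+5 = 11 → {'j': 7, 'e': 3, 's': 6, 'y': 11}
counts['y'] = 11+4 = 15 → {'j': 7, 'e': 3, 's': 6, 'y': 15}
counts['y'] = 15+1 = 16 → {'j': 7, 'e': 3, 's': 6, 'y': 16}
counts['k'] = counts['e']+5 = 8 → {'j': 7, 'e': 3, 's': 6, 'y': 16, 'k': 8}
counts['j'] = 7+4 = 11 → {'j': 11, 'e': 3, 's': 6, 'y': 16, 'k': 8}
counts['z'] = 2 → {'j': 11, 'e': 3, 's': 6, 'y': 16, 'k': 8, 'z': 2}
counts['n'] = 2 → {'j': 11, 'e': 3, 's': 6, 'y': 16, 'k': 8, 'z': 2, 'n': 2}
counts['s'] = 6+4 = 10 → {'j': 11, 'e': 3, 's': 10, 'y': 16, 'k': 8, 'z': 2, 'n': 2}

{'j': 11, 'e': 3, 's': 10, 'y': 16, 'k': 8, 'z': 2, 'n': 2}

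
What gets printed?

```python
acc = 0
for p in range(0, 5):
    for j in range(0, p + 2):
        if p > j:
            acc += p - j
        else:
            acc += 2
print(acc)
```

40

p=0,j=0: not 0>0, acc = 0+2 = 2
p=0,j=1: not 0>1, acc = 2+2 = 4
p=1,j=0: 1>0, acc = 4+1 = 5
p=1,j=1: not 1>1, acc = 5+2 = 7
p=1,j=2: not 1>2, acc = 7+2 = 9
p=2,j=0: 2>0, acc = 9+2 = 11
p=2,j=1: 2>1, acc = 11+1 = 12
p=2,j=2: not 2>2, acc = 12+2 = 14
p=2,j=3: not 2>3, acc = 14+2 = 16
p=3,j=0: 3>0, acc = 16+3 = 19
p=3,j=1: 3>1, acc = 19+2 = 21
p=3,j=2: 3>2, acc = 21+1 = 22
p=3,j=3: not 3>3, acc = 22+2 = 24
p=3,j=4: not 3>4, acc = 24+2 = 26
p=4,j=0: 4>0, acc = 26+4 = 30
p=4,j=1: 4>1, acc = 30+3 = 33
p=4,j=2: 4>2, acc = 33+2 = 35
p=4,j=3: 4>3, acc = 35+1 = 36
p=4,j=4: not 4>4, acc = 36+2 = 38
p=4,j=5: not 4>5, acc = 38+2 = 40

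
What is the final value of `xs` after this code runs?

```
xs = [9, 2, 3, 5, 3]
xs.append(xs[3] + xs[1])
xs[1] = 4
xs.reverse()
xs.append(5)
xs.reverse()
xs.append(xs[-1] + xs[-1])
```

append xs[3]+xs[1] = 5+2 = 7 → [9, 2, 3, 5, 3, 7]
xs[1] = 4 → [9, 4, 3, 5, 3, 7]
reverse → [7, 3, 5, 3, 4, 9]
append 5 → [7, 3, 5, 3, 4, 9, 5]
reverse → [5, 9, 4, 3, 5, 3, 7]
append xs[-1]+xs[-1] = 7+7 = 14 → [5, 9, 4, 3, 5, 3, 7, 14]

[5, 9, 4, 3, 5, 3, 7, 14]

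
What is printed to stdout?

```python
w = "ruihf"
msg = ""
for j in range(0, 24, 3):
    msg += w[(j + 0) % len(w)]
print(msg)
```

rhufirhu

j=0: add w[0]='r' → 'r'
j=3: add w[3]='h' → 'rh'
j=6: add w[1]='u' → 'rhu'
j=9: add w[4]='f' → 'rhuf'
j=12: add w[2]='i' → 'rhufi'
j=15: add w[0]='r' → 'rhufir'
j=18: add w[3]='h' → 'rhufirh'
j=21: add w[1]='u' → 'rhufirhu'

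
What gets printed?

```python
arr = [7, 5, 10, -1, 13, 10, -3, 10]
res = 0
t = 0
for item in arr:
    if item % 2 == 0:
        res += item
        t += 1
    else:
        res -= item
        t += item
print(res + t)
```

33

item=7: not even, res = 0-7 = -7; t=7
item=5: not even, res = (-7)-5 = -12; t=12
item=10: even, res = (-12)+10 = -2; t=13
item=-1: not even, res = (-2)-(-1) = -1; t=12
item=13: not even, res = (-1)-13 = -14; t=25
item=10: even, res = (-14)+10 = -4; t=26
item=-3: not even, res = (-4)-(-3) = -1; t=23
item=10: even, res = (-1)+10 = 9; t=24
res+t = 9+24 = 33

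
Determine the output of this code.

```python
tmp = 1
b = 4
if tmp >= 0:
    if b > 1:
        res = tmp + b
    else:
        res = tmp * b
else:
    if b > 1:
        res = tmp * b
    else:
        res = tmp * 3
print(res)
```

5

tmp=1, b=4
tmp >= 0 is True; b > 1 is True
→ res = tmp + b = 5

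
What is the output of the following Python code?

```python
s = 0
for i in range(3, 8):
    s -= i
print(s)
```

i=3: s = 0-3 = -3
i=4: s = (-3)-4 = -7
i=5: s = (-7)-5 = -12
i=6: s = (-12)-6 = -18
i=7: s = (-18)-7 = -25

-25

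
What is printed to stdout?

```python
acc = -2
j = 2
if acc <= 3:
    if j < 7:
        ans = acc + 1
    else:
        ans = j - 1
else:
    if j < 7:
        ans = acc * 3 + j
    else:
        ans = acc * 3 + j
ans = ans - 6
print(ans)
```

acc=-2, j=2
acc <= 3 is True; j < 7 is True
→ ans = acc + 1 = -1
ans = (-1)-6 = -7

-7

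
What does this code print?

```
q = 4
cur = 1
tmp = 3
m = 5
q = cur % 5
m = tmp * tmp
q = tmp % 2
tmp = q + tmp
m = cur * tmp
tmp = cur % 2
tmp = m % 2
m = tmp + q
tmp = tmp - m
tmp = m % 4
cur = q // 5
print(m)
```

1

q = 1%5 = 1
m = 3*3 = 9
q = 3%2 = 1
tmp = 1+3 = 4
m = 1*4 = 4
tmp = 1%2 = 1
tmp = 4%2 = 0
m = 0+1 = 1
tmp = 0-1 = -1
tmp = 1%4 = 1
cur = 1//5 = 0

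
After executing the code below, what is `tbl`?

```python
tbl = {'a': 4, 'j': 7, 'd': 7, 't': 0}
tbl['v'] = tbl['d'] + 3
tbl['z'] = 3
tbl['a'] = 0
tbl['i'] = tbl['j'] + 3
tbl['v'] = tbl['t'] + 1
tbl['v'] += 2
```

tbl['v'] = tbl['d']+3 = 10 → {'a': 4, 'j': 7, 'd': 7, 't': 0, 'v': 10}
tbl['z'] = 3 → {'a': 4, 'j': 7, 'd': 7, 't': 0, 'v': 10, 'z': 3}
tbl['a'] = 0 → {'a': 0, 'j': 7, 'd': 7, 't': 0, 'v': 10, 'z': 3}
tbl['i'] = tbl['j']+3 = 10 → {'a': 0, 'j': 7, 'd': 7, 't': 0, 'v': 10, 'z': 3, 'i': 10}
tbl['v'] = tbl['t']+1 = 1 → {'a': 0, 'j': 7, 'd': 7, 't': 0, 'v': 1, 'z': 3, 'i': 10}
tbl['v'] = 1+2 = 3 → {'a': 0, 'j': 7, 'd': 7, 't': 0, 'v': 3, 'z': 3, 'i': 10}

{'a': 0, 'j': 7, 'd': 7, 't': 0, 'v': 3, 'z': 3, 'i': 10}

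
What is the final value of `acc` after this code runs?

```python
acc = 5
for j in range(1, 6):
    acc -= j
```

j=1: acc = 5-1 = 4
j=2: acc = 4-2 = 2
j=3: acc = 2-3 = -1
j=4: acc = (-1)-4 = -5
j=5: acc = (-5)-5 = -10

-10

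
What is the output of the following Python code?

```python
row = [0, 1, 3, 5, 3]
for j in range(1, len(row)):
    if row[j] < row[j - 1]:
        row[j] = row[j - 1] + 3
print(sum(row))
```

17

j=1: 1>=0, unchanged → [0, 1, 3, 5, 3]
j=2: 3>=1, unchanged → [0, 1, 3, 5, 3]
j=3: 5>=3, unchanged → [0, 1, 3, 5, 3]
j=4: 3<5, row[4] = 5+3 = 8 → [0, 1, 3, 5, 8]
sum = 17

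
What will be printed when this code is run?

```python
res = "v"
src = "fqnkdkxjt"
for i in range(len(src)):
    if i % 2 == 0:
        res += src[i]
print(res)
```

vfndxt

i=0: add 'f' → 'vf'
i=1: skip
i=2: add 'n' → 'vfn'
i=3: skip
i=4: add 'd' → 'vfnd'
i=5: skip
i=6: add 'x' → 'vfndx'
i=7: skip
i=8: add 't' → 'vfndxt'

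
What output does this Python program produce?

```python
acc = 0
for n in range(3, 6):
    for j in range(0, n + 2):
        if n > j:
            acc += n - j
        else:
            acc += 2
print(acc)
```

n=3,j=0: 3>0, acc = 0+3 = 3
n=3,j=1: 3>1, acc = 3+2 = 5
n=3,j=2: 3>2, acc = 5+1 = 6
n=3,j=3: not 3>3, acc = 6+2 = 8
n=3,j=4: not 3>4, acc = 8+2 = 10
n=4,j=0: 4>0, acc = 10+4 = 14
n=4,j=1: 4>1, acc = 14+3 = 17
n=4,j=2: 4>2, acc = 17+2 = 19
n=4,j=3: 4>3, acc = 19+1 = 20
n=4,j=4: not 4>4, acc = 20+2 = 22
n=4,j=5: not 4>5, acc = 22+2 = 24
n=5,j=0: 5>0, acc = 24+5 = 29
n=5,j=1: 5>1, acc = 29+4 = 33
n=5,j=2: 5>2, acc = 33+3 = 36
n=5,j=3: 5>3, acc = 36+2 = 38
n=5,j=4: 5>4, acc = 38+1 = 39
n=5,j=5: not 5>5, acc = 39+2 = 41
n=5,j=6: not 5>6, acc = 41+2 = 43

43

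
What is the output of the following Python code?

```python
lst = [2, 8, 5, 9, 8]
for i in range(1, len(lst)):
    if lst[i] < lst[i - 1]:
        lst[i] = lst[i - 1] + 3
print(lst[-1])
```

17

i=1: 8>=2, unchanged → [2, 8, 5, 9, 8]
i=2: 5<8, lst[2] = 8+3 = 11 → [2, 8, 11, 9, 8]
i=3: 9<11, lst[3] = 11+3 = 14 → [2, 8, 11, 14, 8]
i=4: 8<14, lst[4] = 14+3 = 17 → [2, 8, 11, 14, 17]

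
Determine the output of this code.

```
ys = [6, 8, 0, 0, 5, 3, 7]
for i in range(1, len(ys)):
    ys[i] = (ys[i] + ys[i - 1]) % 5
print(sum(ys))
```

28

i=1: ys[1] = (8+6)%5 = 4 → [6, 4, 0, 0, 5, 3, 7]
i=2: ys[2] = (0+4)%5 = 4 → [6, 4, 4, 0, 5, 3, 7]
i=3: ys[3] = (0+4)%5 = 4 → [6, 4, 4, 4, 5, 3, 7]
i=4: ys[4] = (5+4)%5 = 4 → [6, 4, 4, 4, 4, 3, 7]
i=5: ys[5] = (3+4)%5 = 2 → [6, 4, 4, 4, 4, 2, 7]
i=6: ys[6] = (7+2)%5 = 4 → [6, 4, 4, 4, 4, 2, 4]
sum = 28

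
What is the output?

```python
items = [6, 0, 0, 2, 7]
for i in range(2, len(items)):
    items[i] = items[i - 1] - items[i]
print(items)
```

[6, 0, 0, -2, -9]

i=2: items[2] = 0-0 = 0 → [6, 0, 0, 2, 7]
i=3: items[3] = 0-2 = -2 → [6, 0, 0, -2, 7]
i=4: items[4] = (-2)-7 = -9 → [6, 0, 0, -2, -9]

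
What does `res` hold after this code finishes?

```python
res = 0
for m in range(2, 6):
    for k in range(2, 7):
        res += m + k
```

m=2,k=2: res = 0+4 = 4
m=2,k=3: res = 4+5 = 9
m=2,k=4: res = 9+6 = 15
m=2,k=5: res = 15+7 = 22
m=2,k=6: res = 22+8 = 30
m=3,k=2: res = 30+5 = 35
m=3,k=3: res = 35+6 = 41
m=3,k=4: res = 41+7 = 48
m=3,k=5: res = 48+8 = 56
m=3,k=6: res = 56+9 = 65
m=4,k=2: res = 65+6 = 71
m=4,k=3: res = 71+7 = 78
m=4,k=4: res = 78+8 = 86
m=4,k=5: res = 86+9 = 95
m=4,k=6: res = 95+10 = 105
m=5,k=2: res = 105+7 = 112
m=5,k=3: res = 112+8 = 120
m=5,k=4: res = 120+9 = 129
m=5,k=5: res = 129+10 = 139
m=5,k=6: res = 139+11 = 150

150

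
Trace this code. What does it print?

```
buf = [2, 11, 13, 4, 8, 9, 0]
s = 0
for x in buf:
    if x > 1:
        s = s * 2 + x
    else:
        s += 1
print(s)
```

x=2: >1, s = 0*2+2 = 2
x=11: >1, s = 2*2+11 = 15
x=13: >1, s = 15*2+13 = 43
x=4: >1, s = 43*2+4 = 90
x=8: >1, s = 90*2+8 = 188
x=9: >1, s = 188*2+9 = 385
x=0: not >1, s = 385+1 = 386

386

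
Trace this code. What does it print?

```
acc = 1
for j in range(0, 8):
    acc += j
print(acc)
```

29

j=0: acc = 1+0 = 1
j=1: acc = 1+1 = 2
j=2: acc = 2+2 = 4
j=3: acc = 4+3 = 7
j=4: acc = 7+4 = 11
j=5: acc = 11+5 = 16
j=6: acc = 16+6 = 22
j=7: acc = 22+7 = 29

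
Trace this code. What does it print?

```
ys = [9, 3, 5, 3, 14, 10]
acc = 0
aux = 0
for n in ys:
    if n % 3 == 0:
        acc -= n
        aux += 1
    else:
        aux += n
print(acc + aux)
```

17

n=9: %3==0, acc = 0-9 = -9; aux=1
n=3: %3==0, acc = (-9)-3 = -12; aux=2
n=5: not %3==0; aux=7
n=3: %3==0, acc = (-12)-3 = -15; aux=8
n=14: not %3==0; aux=22
n=10: not %3==0; aux=32
acc+aux = (-15)+32 = 17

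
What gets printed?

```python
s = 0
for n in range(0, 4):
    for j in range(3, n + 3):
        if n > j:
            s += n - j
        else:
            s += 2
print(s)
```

12

n=1,j=3: not 1>3, s = 0+2 = 2
n=2,j=3: not 2>3, s = 2+2 = 4
n=2,j=4: not 2>4, s = 4+2 = 6
n=3,j=3: not 3>3, s = 6+2 = 8
n=3,j=4: not 3>4, s = 8+2 = 10
n=3,j=5: not 3>5, s = 10+2 = 12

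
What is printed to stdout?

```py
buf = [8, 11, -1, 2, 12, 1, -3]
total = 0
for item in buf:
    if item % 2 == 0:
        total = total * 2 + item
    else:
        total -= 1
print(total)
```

38

item=8: even, total = 0*2+8 = 8
item=11: not even, total = 8-1 = 7
item=-1: not even, total = 7-1 = 6
item=2: even, total = 6*2+2 = 14
item=12: even, total = 14*2+12 = 40
item=1: not even, total = 40-1 = 39
item=-3: not even, total = 39-1 = 38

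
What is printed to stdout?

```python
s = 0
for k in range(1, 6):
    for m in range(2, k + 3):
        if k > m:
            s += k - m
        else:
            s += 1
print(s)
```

k=1,m=2: not 1>2, s = 0+1 = 1
k=1,m=3: not 1>3, s = 1+1 = 2
k=2,m=2: not 2>2, s = 2+1 = 3
k=2,m=3: not 2>3, s = 3+1 = 4
k=2,m=4: not 2>4, s = 4+1 = 5
k=3,m=2: 3>2, s = 5+1 = 6
k=3,m=3: not 3>3, s = 6+1 = 7
k=3,m=4: not 3>4, s = 7+1 = 8
k=3,m=5: not 3>5, s = 8+1 = 9
k=4,m=2: 4>2, s = 9+2 = 11
k=4,m=3: 4>3, s = 11+1 = 12
k=4,m=4: not 4>4, s = 12+1 = 13
k=4,m=5: not 4>5, s = 13+1 = 14
k=4,m=6: not 4>6, s = 14+1 = 15
k=5,m=2: 5>2, s = 15+3 = 18
k=5,m=3: 5>3, s = 18+2 = 20
k=5,m=4: 5>4, s = 20+1 = 21
k=5,m=5: not 5>5, s = 21+1 = 22
k=5,m=6: not 5>6, s = 22+1 = 23
k=5,m=7: not 5>7, s = 23+1 = 24

24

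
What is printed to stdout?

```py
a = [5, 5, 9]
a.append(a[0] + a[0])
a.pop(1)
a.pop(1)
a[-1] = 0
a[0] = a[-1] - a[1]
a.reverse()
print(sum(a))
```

0

append a[0]+a[0] = 5+5 = 10 → [5, 5, 9, 10]
pop(1) removes 5 → [5, 9, 10]
pop(1) removes 9 → [5, 10]
a[-1] = 0 → [5, 0]
a[0] = a[-1]-a[1] = 0-0 = 0 → [0, 0]
reverse → [0, 0]
sum = 0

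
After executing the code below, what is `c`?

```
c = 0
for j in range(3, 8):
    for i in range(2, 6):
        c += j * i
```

350

j=3,i=2: c = 0+6 = 6
j=3,i=3: c = 6+9 = 15
j=3,i=4: c = 15+12 = 27
j=3,i=5: c = 27+15 = 42
j=4,i=2: c = 42+8 = 50
j=4,i=3: c = 50+12 = 62
j=4,i=4: c = 62+16 = 78
j=4,i=5: c = 78+20 = 98
j=5,i=2: c = 98+10 = 108
j=5,i=3: c = 108+15 = 123
j=5,i=4: c = 123+20 = 143
j=5,i=5: c = 143+25 = 168
j=6,i=2: c = 168+12 = 180
j=6,i=3: c = 180+18 = 198
j=6,i=4: c = 198+24 = 222
j=6,i=5: c = 222+30 = 252
j=7,i=2: c = 252+14 = 266
j=7,i=3: c = 266+21 = 287
j=7,i=4: c = 287+28 = 315
j=7,i=5: c = 315+35 = 350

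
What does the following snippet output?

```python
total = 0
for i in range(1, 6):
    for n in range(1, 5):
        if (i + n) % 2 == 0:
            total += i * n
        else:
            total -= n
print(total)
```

i=1,n=1: even sum, total = 0+1 = 1
i=1,n=2: odd sum, total = 1-2 = -1
i=1,n=3: even sum, total = (-1)+3 = 2
i=1,n=4: odd sum, total = 2-4 = -2
i=2,n=1: odd sum, total = (-2)-1 = -3
i=2,n=2: even sum, total = (-3)+4 = 1
i=2,n=3: odd sum, total = 1-3 = -2
i=2,n=4: even sum, total = (-2)+8 = 6
i=3,n=1: even sum, total = 6+3 = 9
i=3,n=2: odd sum, total = 9-2 = 7
i=3,n=3: even sum, total = 7+9 = 16
i=3,n=4: odd sum, total = 16-4 = 12
i=4,n=1: odd sum, total = 12-1 = 11
i=4,n=2: even sum, total = 11+8 = 19
i=4,n=3: odd sum, total = 19-3 = 16
i=4,n=4: even sum, total = 16+16 = 32
i=5,n=1: even sum, total = 32+5 = 37
i=5,n=2: odd sum, total = 37-2 = 35
i=5,n=3: even sum, total = 35+15 = 50
i=5,n=4: odd sum, total = 50-4 = 46

46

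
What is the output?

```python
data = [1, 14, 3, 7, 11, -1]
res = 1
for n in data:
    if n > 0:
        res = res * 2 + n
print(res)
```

197

n=1: >0, res = 1*2+1 = 3
n=14: >0, res = 3*2+14 = 20
n=3: >0, res = 20*2+3 = 43
n=7: >0, res = 43*2+7 = 93
n=11: >0, res = 93*2+11 = 197
n=-1: not >0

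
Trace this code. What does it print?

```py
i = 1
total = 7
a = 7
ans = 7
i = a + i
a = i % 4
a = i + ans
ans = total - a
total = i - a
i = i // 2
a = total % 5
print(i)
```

4

i = 7+1 = 8
a = 8%4 = 0
a = 8+7 = 15
ans = 7-15 = -8
total = 8-15 = -7
i = 8//2 = 4
a = (-7)%5 = 3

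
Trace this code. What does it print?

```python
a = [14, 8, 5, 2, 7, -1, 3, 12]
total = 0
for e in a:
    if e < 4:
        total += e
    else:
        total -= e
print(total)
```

e=14: not <4, total = 0-14 = -14
e=8: not <4, total = (-14)-8 = -22
e=5: not <4, total = (-22)-5 = -27
e=2: <4, total = (-27)+2 = -25
e=7: not <4, total = (-25)-7 = -32
e=-1: <4, total = (-32)+(-1) = -33
e=3: <4, total = (-33)+3 = -30
e=12: not <4, total = (-30)-12 = -42

-42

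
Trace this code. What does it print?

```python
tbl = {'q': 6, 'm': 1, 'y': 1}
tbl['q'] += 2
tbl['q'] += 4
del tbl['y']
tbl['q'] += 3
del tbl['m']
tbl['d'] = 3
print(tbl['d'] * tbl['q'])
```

tbl['q'] = 6+2 = 8 → {'q': 8, 'm': 1, 'y': 1}
tbl['q'] = 8+4 = 12 → {'q': 12, 'm': 1, 'y': 1}
del 'y' → {'q': 12, 'm': 1}
tbl['q'] = 12+3 = 15 → {'q': 15, 'm': 1}
del 'm' → {'q': 15}
tbl['d'] = 3 → {'q': 15, 'd': 3}
tbl['d']*tbl['q'] = 3*15 = 45

45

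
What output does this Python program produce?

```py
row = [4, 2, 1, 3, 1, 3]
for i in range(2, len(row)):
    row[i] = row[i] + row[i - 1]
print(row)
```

i=2: row[2] = 1+2 = 3 → [4, 2, 3, 3, 1, 3]
i=3: row[3] = 3+3 = 6 → [4, 2, 3, 6, 1, 3]
i=4: row[4] = 1+6 = 7 → [4, 2, 3, 6, 7, 3]
i=5: row[5] = 3+7 = 10 → [4, 2, 3, 6, 7, 10]

[4, 2, 3, 6, 7, 10]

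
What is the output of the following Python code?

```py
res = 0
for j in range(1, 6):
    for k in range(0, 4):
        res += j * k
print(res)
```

j=1,k=0: res = 0+0 = 0
j=1,k=1: res = 0+1 = 1
j=1,k=2: res = 1+2 = 3
j=1,k=3: res = 3+3 = 6
j=2,k=0: res = 6+0 = 6
j=2,k=1: res = 6+2 = 8
j=2,k=2: res = 8+4 = 12
j=2,k=3: res = 12+6 = 18
j=3,k=0: res = 18+0 = 18
j=3,k=1: res = 18+3 = 21
j=3,k=2: res = 21+6 = 27
j=3,k=3: res = 27+9 = 36
j=4,k=0: res = 36+0 = 36
j=4,k=1: res = 36+4 = 40
j=4,k=2: res = 40+8 = 48
j=4,k=3: res = 48+12 = 60
j=5,k=0: res = 60+0 = 60
j=5,k=1: res = 60+5 = 65
j=5,k=2: res = 65+10 = 75
j=5,k=3: res = 75+15 = 90

90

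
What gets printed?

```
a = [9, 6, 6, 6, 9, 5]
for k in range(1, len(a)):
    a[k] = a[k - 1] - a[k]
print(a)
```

[9, 3, -3, -9, -18, -23]

k=1: a[1] = 9-6 = 3 → [9, 3, 6, 6, 9, 5]
k=2: a[2] = 3-6 = -3 → [9, 3, -3, 6, 9, 5]
k=3: a[3] = (-3)-6 = -9 → [9, 3, -3, -9, 9, 5]
k=4: a[4] = (-9)-9 = -18 → [9, 3, -3, -9, -18, 5]
k=5: a[5] = (-18)-5 = -23 → [9, 3, -3, -9, -18, -23]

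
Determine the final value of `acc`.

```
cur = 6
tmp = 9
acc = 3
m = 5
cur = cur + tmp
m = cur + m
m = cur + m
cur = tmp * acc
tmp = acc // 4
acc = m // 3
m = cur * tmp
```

11

cur = 6+9 = 15
m = 15+5 = 20
m = 15+20 = 35
cur = 9*3 = 27
tmp = 3//4 = 0
acc = 35//3 = 11
m = 27*0 = 0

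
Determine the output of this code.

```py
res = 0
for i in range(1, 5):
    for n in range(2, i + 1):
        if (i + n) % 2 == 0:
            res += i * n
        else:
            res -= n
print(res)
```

i=2,n=2: even sum, res = 0+4 = 4
i=3,n=2: odd sum, res = 4-2 = 2
i=3,n=3: even sum, res = 2+9 = 11
i=4,n=2: even sum, res = 11+8 = 19
i=4,n=3: odd sum, res = 19-3 = 16
i=4,n=4: even sum, res = 16+16 = 32

32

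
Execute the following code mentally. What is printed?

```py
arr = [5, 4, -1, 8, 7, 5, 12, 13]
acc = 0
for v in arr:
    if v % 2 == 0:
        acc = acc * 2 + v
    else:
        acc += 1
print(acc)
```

v=5: not even, acc = 0+1 = 1
v=4: even, acc = 1*2+4 = 6
v=-1: not even, acc = 6+1 = 7
v=8: even, acc = 7*2+8 = 22
v=7: not even, acc = 22+1 = 23
v=5: not even, acc = 23+1 = 24
v=12: even, acc = 24*2+12 = 60
v=13: not even, acc = 60+1 = 61

61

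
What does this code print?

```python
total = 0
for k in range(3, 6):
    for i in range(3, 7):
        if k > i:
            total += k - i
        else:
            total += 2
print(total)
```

k=3,i=3: not 3>3, total = 0+2 = 2
k=3,i=4: not 3>4, total = 2+2 = 4
k=3,i=5: not 3>5, total = 4+2 = 6
k=3,i=6: not 3>6, total = 6+2 = 8
k=4,i=3: 4>3, total = 8+1 = 9
k=4,i=4: not 4>4, total = 9+2 = 11
k=4,i=5: not 4>5, total = 11+2 = 13
k=4,i=6: not 4>6, total = 13+2 = 15
k=5,i=3: 5>3, total = 15+2 = 17
k=5,i=4: 5>4, total = 17+1 = 18
k=5,i=5: not 5>5, total = 18+2 = 20
k=5,i=6: not 5>6, total = 20+2 = 22

22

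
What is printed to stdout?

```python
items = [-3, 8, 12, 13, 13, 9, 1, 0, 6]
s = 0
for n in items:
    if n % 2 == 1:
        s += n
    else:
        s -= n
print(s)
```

n=-3: odd, s = 0+(-3) = -3
n=8: not odd, s = (-3)-8 = -11
n=12: not odd, s = (-11)-12 = -23
n=13: odd, s = (-23)+13 = -10
n=13: odd, s = (-10)+13 = 3
n=9: odd, s = 3+9 = 12
n=1: odd, s = 12+1 = 13
n=0: not odd, s = 13-0 = 13
n=6: not odd, s = 13-6 = 7

7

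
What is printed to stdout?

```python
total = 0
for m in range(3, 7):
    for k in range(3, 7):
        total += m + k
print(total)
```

m=3,k=3: total = 0+6 = 6
m=3,k=4: total = 6+7 = 13
m=3,k=5: total = 13+8 = 21
m=3,k=6: total = 21+9 = 30
m=4,k=3: total = 30+7 = 37
m=4,k=4: total = 37+8 = 45
m=4,k=5: total = 45+9 = 54
m=4,k=6: total = 54+10 = 64
m=5,k=3: total = 64+8 = 72
m=5,k=4: total = 72+9 = 81
m=5,k=5: total = 81+10 = 91
m=5,k=6: total = 91+11 = 102
m=6,k=3: total = 102+9 = 111
m=6,k=4: total = 111+10 = 121
m=6,k=5: total = 121+11 = 132
m=6,k=6: total = 132+12 = 144

144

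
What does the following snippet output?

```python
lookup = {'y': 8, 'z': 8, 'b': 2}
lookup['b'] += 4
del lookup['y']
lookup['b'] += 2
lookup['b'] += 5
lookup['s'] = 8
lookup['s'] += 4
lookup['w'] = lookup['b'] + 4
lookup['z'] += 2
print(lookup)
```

lookup['b'] = 2+4 = 6 → {'y': 8, 'z': 8, 'b': 6}
del 'y' → {'z': 8, 'b': 6}
lookup['b'] = 6+2 = 8 → {'z': 8, 'b': 8}
lookup['b'] = 8+5 = 13 → {'z': 8, 'b': 13}
lookup['s'] = 8 → {'z': 8, 'b': 13, 's': 8}
lookup['s'] = 8+4 = 12 → {'z': 8, 'b': 13, 's': 12}
lookup['w'] = lookup['b']+4 = 17 → {'z': 8, 'b': 13, 's': 12, 'w': 17}
lookup['z'] = 8+2 = 10 → {'z': 10, 'b': 13, 's': 12, 'w': 17}

{'z': 10, 'b': 13, 's': 12, 'w': 17}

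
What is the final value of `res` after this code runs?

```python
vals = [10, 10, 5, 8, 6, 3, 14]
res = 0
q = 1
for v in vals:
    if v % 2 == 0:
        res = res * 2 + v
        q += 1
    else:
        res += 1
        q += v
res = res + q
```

v=10: even, res = 0*2+10 = 10; q=2
v=10: even, res = 10*2+10 = 30; q=3
v=5: not even, res = 30+1 = 31; q=8
v=8: even, res = 31*2+8 = 70; q=9
v=6: even, res = 70*2+6 = 146; q=10
v=3: not even, res = 146+1 = 147; q=13
v=14: even, res = 147*2+14 = 308; q=14
res+q = 308+14 = 322

322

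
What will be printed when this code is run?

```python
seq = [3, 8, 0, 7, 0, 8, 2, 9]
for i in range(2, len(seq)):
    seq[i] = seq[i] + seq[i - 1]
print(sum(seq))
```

131

i=2: seq[2] = 0+8 = 8 → [3, 8, 8, 7, 0, 8, 2, 9]
i=3: seq[3] = 7+8 = 15 → [3, 8, 8, 15, 0, 8, 2, 9]
i=4: seq[4] = 0+15 = 15 → [3, 8, 8, 15, 15, 8, 2, 9]
i=5: seq[5] = 8+15 = 23 → [3, 8, 8, 15, 15, 23, 2, 9]
i=6: seq[6] = 2+23 = 25 → [3, 8, 8, 15, 15, 23, 25, 9]
i=7: seq[7] = 9+25 = 34 → [3, 8, 8, 15, 15, 23, 25, 34]
sum = 131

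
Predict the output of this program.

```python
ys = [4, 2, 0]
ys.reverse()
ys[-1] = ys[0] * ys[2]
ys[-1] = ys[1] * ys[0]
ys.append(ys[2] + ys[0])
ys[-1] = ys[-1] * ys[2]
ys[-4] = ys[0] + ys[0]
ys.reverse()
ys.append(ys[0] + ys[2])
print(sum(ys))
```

4

reverse → [0, 2, 4]
ys[-1] = ys[0]*ys[2] = 0*4 = 0 → [0, 2, 0]
ys[-1] = ys[1]*ys[0] = 2*0 = 0 → [0, 2, 0]
append ys[2]+ys[0] = 0+0 = 0 → [0, 2, 0, 0]
ys[-1] = ys[-1]*ys[2] = 0*0 = 0 → [0, 2, 0, 0]
ys[-4] = ys[0]+ys[0] = 0+0 = 0 → [0, 2, 0, 0]
reverse → [0, 0, 2, 0]
append ys[0]+ys[2] = 0+2 = 2 → [0, 0, 2, 0, 2]
sum = 4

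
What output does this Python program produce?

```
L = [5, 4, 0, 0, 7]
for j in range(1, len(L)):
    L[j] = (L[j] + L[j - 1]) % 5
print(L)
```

j=1: L[1] = (4+5)%5 = 4 → [5, 4, 0, 0, 7]
j=2: L[2] = (0+4)%5 = 4 → [5, 4, 4, 0, 7]
j=3: L[3] = (0+4)%5 = 4 → [5, 4, 4, 4, 7]
j=4: L[4] = (7+4)%5 = 1 → [5, 4, 4, 4, 1]

[5, 4, 4, 4, 1]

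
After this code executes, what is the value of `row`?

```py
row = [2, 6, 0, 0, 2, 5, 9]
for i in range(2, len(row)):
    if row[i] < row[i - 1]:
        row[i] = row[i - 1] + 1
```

[2, 6, 7, 8, 9, 10, 11]

i=2: 0<6, row[2] = 6+1 = 7 → [2, 6, 7, 0, 2, 5, 9]
i=3: 0<7, row[3] = 7+1 = 8 → [2, 6, 7, 8, 2, 5, 9]
i=4: 2<8, row[4] = 8+1 = 9 → [2, 6, 7, 8, 9, 5, 9]
i=5: 5<9, row[5] = 9+1 = 10 → [2, 6, 7, 8, 9, 10, 9]
i=6: 9<10, row[6] = 10+1 = 11 → [2, 6, 7, 8, 9, 10, 11]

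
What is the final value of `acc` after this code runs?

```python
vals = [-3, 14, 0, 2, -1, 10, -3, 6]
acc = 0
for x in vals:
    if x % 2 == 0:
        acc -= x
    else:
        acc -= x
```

x=-3: not even, acc = 0-(-3) = 3
x=14: even, acc = 3-14 = -11
x=0: even, acc = (-11)-0 = -11
x=2: even, acc = (-11)-2 = -13
x=-1: not even, acc = (-13)-(-1) = -12
x=10: even, acc = (-12)-10 = -22
x=-3: not even, acc = (-22)-(-3) = -19
x=6: even, acc = (-19)-6 = -25

-25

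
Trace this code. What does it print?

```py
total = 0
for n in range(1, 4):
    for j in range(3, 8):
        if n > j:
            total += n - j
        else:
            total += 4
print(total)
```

60

n=1,j=3: not 1>3, total = 0+4 = 4
n=1,j=4: not 1>4, total = 4+4 = 8
n=1,j=5: not 1>5, total = 8+4 = 12
n=1,j=6: not 1>6, total = 12+4 = 16
n=1,j=7: not 1>7, total = 16+4 = 20
n=2,j=3: not 2>3, total = 20+4 = 24
n=2,j=4: not 2>4, total = 24+4 = 28
n=2,j=5: not 2>5, total = 28+4 = 32
n=2,j=6: not 2>6, total = 32+4 = 36
n=2,j=7: not 2>7, total = 36+4 = 40
n=3,j=3: not 3>3, total = 40+4 = 44
n=3,j=4: not 3>4, total = 44+4 = 48
n=3,j=5: not 3>5, total = 48+4 = 52
n=3,j=6: not 3>6, total = 52+4 = 56
n=3,j=7: not 3>7, total = 56+4 = 60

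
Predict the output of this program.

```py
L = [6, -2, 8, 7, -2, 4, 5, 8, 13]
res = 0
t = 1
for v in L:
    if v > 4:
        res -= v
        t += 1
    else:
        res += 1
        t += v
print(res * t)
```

-308

v=6: >4, res = 0-6 = -6; t=2
v=-2: not >4, res = (-6)+1 = -5; t=0
v=8: >4, res = (-5)-8 = -13; t=1
v=7: >4, res = (-13)-7 = -20; t=2
v=-2: not >4, res = (-20)+1 = -19; t=0
v=4: not >4, res = (-19)+1 = -18; t=4
v=5: >4, res = (-18)-5 = -23; t=5
v=8: >4, res = (-23)-8 = -31; t=6
v=13: >4, res = (-31)-13 = -44; t=7
res*t = (-44)*7 = -308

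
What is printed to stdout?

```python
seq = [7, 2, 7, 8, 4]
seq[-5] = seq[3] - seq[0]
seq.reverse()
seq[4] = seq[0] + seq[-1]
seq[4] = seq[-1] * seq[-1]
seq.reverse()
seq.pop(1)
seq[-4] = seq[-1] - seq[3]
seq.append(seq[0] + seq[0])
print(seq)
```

[0, 7, 8, 4, 0]

seq[-5] = seq[3]-seq[0] = 8-7 = 1 → [1, 2, 7, 8, 4]
reverse → [4, 8, 7, 2, 1]
seq[4] = seq[0]+seq[-1] = 4+1 = 5 → [4, 8, 7, 2, 5]
seq[4] = seq[-1]*seq[-1] = 5*5 = 25 → [4, 8, 7, 2, 25]
reverse → [25, 2, 7, 8, 4]
pop(1) removes 2 → [25, 7, 8, 4]
seq[-4] = seq[-1]-seq[3] = 4-4 = 0 → [0, 7, 8, 4]
append seq[0]+seq[0] = 0+0 = 0 → [0, 7, 8, 4, 0]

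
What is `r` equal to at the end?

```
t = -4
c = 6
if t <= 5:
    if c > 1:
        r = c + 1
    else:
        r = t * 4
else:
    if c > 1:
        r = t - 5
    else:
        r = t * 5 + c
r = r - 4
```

t=-4, c=6
t <= 5 is True; c > 1 is True
→ r = c + 1 = 7
r = 7-4 = 3

3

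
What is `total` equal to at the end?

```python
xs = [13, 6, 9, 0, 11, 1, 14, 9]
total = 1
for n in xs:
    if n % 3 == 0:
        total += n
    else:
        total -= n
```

n=13: not %3==0, total = 1-13 = -12
n=6: %3==0, total = (-12)+6 = -6
n=9: %3==0, total = (-6)+9 = 3
n=0: %3==0, total = 3+0 = 3
n=11: not %3==0, total = 3-11 = -8
n=1: not %3==0, total = (-8)-1 = -9
n=14: not %3==0, total = (-9)-14 = -23
n=9: %3==0, total = (-23)+9 = -14

-14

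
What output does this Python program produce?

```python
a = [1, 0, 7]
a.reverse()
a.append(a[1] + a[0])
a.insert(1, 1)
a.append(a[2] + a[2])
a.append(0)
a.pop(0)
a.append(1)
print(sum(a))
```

10

reverse → [7, 0, 1]
append a[1]+a[0] = 0+7 = 7 → [7, 0, 1, 7]
insert 1 at 1 → [7, 1, 0, 1, 7]
append a[2]+a[2] = 0+0 = 0 → [7, 1, 0, 1, 7, 0]
append 0 → [7, 1, 0, 1, 7, 0, 0]
pop(0) removes 7 → [1, 0, 1, 7, 0, 0]
append 1 → [1, 0, 1, 7, 0, 0, 1]
sum = 10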